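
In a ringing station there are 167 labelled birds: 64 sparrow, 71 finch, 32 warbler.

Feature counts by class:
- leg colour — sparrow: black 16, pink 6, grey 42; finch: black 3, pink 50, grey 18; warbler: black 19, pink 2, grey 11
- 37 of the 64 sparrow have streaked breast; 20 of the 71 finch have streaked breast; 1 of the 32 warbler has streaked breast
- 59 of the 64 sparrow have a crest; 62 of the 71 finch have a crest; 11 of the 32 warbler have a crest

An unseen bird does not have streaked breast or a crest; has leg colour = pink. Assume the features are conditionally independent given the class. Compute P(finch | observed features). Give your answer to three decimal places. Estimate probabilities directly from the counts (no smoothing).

sparrow: (64/167) × (6/64) × (27/64) × (5/64) ≈ 0.00118416
finch: (71/167) × (50/71) × (51/71) × (9/71) ≈ 0.0272615
warbler: (32/167) × (2/32) × (31/32) × (21/32) ≈ 0.00761368
P(finch | x) = 0.0272615 / 0.03605934 ≈ 0.756

0.756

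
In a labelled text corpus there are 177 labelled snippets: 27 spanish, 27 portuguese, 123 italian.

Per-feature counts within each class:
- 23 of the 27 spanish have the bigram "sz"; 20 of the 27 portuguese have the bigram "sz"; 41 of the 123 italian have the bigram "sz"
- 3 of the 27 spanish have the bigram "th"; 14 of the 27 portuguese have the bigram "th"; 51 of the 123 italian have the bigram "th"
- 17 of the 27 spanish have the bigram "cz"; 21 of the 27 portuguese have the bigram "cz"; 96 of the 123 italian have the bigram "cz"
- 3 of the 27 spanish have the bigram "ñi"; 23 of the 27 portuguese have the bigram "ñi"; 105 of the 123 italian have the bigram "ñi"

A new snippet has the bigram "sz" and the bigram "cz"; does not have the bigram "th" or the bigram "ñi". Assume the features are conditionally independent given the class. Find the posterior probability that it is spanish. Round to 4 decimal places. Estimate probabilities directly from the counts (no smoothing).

0.7482

spanish: (27/177) × (23/27) × (24/27) × (17/27) × (24/27) ≈ 0.064645
portuguese: (27/177) × (20/27) × (13/27) × (21/27) × (4/27) ≈ 0.00626885
italian: (123/177) × (41/123) × (72/123) × (96/123) × (18/123) ≈ 0.0154871
P(spanish | x) = 0.064645 / 0.08640095 ≈ 0.7482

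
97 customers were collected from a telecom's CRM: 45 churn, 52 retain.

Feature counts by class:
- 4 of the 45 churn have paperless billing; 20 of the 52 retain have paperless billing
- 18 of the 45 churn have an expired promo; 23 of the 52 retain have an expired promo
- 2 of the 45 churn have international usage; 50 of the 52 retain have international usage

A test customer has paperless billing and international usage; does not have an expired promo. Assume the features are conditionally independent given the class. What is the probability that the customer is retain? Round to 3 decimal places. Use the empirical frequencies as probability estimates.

churn: (45/97) × (4/45) × (27/45) × (2/45) ≈ 0.00109966
retain: (52/97) × (20/52) × (29/52) × (50/52) ≈ 0.110565
P(retain | x) = 0.110565 / 0.11166466 ≈ 0.990

0.990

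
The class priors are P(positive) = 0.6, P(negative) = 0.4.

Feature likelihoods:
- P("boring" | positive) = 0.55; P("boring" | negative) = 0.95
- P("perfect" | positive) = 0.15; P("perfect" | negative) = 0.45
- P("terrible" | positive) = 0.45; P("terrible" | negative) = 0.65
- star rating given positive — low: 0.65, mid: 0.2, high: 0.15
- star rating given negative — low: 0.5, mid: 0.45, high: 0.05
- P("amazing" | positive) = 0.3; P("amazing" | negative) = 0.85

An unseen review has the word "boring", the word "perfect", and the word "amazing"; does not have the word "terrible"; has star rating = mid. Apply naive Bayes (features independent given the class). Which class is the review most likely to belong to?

negative

positive: 0.6 × 0.55 × 0.15 × (1−0.45) × 0.2 × 0.3 = 0.0016335
negative: 0.4 × 0.95 × 0.45 × (1−0.65) × 0.45 × 0.85 = 0.022892625
Highest score → negative.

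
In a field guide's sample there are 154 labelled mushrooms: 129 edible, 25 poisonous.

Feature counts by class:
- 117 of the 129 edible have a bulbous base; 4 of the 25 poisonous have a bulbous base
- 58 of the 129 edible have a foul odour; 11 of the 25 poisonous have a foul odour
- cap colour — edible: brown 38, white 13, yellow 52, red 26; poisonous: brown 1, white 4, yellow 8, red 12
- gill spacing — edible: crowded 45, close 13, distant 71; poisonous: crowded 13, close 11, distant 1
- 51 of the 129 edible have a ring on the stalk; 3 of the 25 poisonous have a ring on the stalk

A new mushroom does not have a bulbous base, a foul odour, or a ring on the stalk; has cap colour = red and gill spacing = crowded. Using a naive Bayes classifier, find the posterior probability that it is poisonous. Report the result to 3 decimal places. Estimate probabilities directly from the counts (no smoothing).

0.902

edible: (129/154) × (12/129) × (71/129) × (26/129) × (45/129) × (78/129) ≈ 0.00182323
poisonous: (25/154) × (21/25) × (14/25) × (12/25) × (13/25) × (22/25) = 0.01677312
P(poisonous | x) = 0.01677312 / 0.01859635 ≈ 0.902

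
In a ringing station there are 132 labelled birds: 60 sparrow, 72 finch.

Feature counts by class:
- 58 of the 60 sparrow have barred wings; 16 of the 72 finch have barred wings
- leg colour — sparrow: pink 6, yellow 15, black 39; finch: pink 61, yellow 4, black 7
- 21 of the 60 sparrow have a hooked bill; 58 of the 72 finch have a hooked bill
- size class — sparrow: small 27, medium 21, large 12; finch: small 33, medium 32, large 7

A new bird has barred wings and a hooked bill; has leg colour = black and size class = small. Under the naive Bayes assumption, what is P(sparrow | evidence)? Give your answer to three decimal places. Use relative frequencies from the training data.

0.912

sparrow: (60/132) × (58/60) × (39/60) × (21/60) × (27/60) ≈ 0.044983
finch: (72/132) × (16/72) × (7/72) × (58/72) × (33/72) ≈ 0.00435099
P(sparrow | x) = 0.044983 / 0.04933399 ≈ 0.912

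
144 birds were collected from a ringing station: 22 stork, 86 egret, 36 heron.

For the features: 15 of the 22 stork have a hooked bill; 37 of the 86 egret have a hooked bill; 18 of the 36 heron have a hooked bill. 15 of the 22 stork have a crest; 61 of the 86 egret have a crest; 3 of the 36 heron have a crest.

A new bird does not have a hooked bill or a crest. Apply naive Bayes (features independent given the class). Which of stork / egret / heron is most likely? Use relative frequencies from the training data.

stork: (22/144) × (7/22) × (7/22) ≈ 0.0154672
egret: (86/144) × (49/86) × (25/86) ≈ 0.098918
heron: (36/144) × (18/36) × (33/36) ≈ 0.114583
Highest score → heron.

heron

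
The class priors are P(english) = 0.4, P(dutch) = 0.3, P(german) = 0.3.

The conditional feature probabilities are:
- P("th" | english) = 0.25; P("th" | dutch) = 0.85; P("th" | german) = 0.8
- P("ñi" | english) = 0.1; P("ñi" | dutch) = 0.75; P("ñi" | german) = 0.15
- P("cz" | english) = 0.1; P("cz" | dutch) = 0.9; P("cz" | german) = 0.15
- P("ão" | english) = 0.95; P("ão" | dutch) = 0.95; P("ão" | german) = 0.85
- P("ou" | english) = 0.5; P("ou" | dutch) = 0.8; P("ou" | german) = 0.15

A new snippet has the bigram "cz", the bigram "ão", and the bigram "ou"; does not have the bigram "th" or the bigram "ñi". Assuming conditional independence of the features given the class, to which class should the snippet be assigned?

english: 0.4 × (1−0.25) × (1−0.1) × 0.1 × 0.95 × 0.5 = 0.012825
dutch: 0.3 × (1−0.85) × (1−0.75) × 0.9 × 0.95 × 0.8 = 0.007695
german: 0.3 × (1−0.8) × (1−0.15) × 0.15 × 0.85 × 0.15 = 0.000975375
Highest score → english.

english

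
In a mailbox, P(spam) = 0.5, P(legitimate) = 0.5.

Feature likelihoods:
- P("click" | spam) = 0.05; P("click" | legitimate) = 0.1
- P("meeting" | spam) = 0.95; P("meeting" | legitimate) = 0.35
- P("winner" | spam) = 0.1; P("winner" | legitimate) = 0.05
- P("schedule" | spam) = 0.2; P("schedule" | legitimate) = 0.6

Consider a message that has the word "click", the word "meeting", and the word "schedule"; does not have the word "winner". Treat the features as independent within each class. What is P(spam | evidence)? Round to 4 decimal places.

spam: 0.5 × 0.05 × 0.95 × (1−0.1) × 0.2 = 0.004275
legitimate: 0.5 × 0.1 × 0.35 × (1−0.05) × 0.6 = 0.009975
P(spam | x) = 0.004275 / 0.01425 ≈ 0.3000

0.3000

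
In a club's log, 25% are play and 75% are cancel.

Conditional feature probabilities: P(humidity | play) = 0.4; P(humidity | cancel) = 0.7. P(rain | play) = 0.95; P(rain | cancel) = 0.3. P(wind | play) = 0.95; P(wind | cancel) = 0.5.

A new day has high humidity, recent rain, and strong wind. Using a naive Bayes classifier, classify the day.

play

play: 0.25 × 0.4 × 0.95 × 0.95 = 0.09025
cancel: 0.75 × 0.7 × 0.3 × 0.5 = 0.07875
Highest score → play.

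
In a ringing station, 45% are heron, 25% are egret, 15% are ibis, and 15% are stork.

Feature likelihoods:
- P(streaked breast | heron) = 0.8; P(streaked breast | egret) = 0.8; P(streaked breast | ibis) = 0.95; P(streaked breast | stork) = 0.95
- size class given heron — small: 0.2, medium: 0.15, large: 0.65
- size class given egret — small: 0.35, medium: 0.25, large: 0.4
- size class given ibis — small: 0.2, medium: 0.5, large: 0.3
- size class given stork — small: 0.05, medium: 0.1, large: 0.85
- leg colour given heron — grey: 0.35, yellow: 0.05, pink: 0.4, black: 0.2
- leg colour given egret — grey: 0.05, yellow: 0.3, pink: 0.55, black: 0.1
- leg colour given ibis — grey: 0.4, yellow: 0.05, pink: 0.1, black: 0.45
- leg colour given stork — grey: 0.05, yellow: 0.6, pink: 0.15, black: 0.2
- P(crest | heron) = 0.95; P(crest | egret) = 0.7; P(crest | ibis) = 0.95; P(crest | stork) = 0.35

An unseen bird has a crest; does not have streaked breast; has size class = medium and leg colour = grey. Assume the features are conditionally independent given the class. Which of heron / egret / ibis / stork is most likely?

heron

heron: 0.45 × (1−0.8) × 0.15 × 0.35 × 0.95 = 0.00448875
egret: 0.25 × (1−0.8) × 0.25 × 0.05 × 0.7 = 0.0004375
ibis: 0.15 × (1−0.95) × 0.5 × 0.4 × 0.95 = 0.001425
stork: 0.15 × (1−0.95) × 0.1 × 0.05 × 0.35 = 0.000013125
Highest score → heron.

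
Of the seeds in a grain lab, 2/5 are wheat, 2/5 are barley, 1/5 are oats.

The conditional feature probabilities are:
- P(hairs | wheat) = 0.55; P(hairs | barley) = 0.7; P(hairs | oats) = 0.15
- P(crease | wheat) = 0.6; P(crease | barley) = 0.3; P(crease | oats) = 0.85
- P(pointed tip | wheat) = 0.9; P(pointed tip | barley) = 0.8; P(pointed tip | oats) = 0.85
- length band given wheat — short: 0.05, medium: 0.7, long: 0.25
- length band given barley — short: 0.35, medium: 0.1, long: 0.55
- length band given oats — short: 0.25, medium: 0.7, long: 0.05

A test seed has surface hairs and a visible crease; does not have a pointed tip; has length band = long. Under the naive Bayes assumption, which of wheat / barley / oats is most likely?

wheat: 0.4 × 0.55 × 0.6 × (1−0.9) × 0.25 = 0.0033
barley: 0.4 × 0.7 × 0.3 × (1−0.8) × 0.55 = 0.00924
oats: 0.2 × 0.15 × 0.85 × (1−0.85) × 0.05 = 0.00019125
Highest score → barley.

barley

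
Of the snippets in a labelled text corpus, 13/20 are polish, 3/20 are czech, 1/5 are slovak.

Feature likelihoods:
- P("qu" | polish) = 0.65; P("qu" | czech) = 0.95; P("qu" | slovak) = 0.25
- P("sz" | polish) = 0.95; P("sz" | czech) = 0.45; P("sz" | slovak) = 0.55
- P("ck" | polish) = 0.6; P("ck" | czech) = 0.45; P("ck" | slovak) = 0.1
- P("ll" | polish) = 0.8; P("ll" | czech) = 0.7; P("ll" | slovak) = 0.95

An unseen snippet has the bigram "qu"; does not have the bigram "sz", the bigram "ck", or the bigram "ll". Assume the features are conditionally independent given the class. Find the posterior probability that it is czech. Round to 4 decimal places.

polish: 0.65 × 0.65 × (1−0.95) × (1−0.6) × (1−0.8) = 0.00169
czech: 0.15 × 0.95 × (1−0.45) × (1−0.45) × (1−0.7) = 0.012931875
slovak: 0.2 × 0.25 × (1−0.55) × (1−0.1) × (1−0.95) = 0.0010125
P(czech | x) = 0.012931875 / 0.015634375 ≈ 0.8271

0.8271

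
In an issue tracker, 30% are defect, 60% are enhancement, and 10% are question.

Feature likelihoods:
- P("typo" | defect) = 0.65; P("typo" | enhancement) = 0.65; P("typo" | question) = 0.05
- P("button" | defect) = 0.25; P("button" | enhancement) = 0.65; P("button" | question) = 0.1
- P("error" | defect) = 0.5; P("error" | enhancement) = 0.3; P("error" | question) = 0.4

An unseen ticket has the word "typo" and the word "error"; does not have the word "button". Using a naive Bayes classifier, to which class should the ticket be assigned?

defect

defect: 0.3 × 0.65 × (1−0.25) × 0.5 = 0.073125
enhancement: 0.6 × 0.65 × (1−0.65) × 0.3 = 0.04095
question: 0.1 × 0.05 × (1−0.1) × 0.4 = 0.0018
Highest score → defect.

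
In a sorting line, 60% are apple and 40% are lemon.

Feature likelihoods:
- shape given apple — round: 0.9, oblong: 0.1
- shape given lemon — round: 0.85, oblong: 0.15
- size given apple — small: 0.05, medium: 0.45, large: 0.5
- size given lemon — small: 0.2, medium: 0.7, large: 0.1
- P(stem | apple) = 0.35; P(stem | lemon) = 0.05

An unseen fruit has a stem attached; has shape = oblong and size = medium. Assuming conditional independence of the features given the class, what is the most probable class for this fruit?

apple: 0.6 × 0.1 × 0.45 × 0.35 = 0.00945
lemon: 0.4 × 0.15 × 0.7 × 0.05 = 0.0021
Highest score → apple.

apple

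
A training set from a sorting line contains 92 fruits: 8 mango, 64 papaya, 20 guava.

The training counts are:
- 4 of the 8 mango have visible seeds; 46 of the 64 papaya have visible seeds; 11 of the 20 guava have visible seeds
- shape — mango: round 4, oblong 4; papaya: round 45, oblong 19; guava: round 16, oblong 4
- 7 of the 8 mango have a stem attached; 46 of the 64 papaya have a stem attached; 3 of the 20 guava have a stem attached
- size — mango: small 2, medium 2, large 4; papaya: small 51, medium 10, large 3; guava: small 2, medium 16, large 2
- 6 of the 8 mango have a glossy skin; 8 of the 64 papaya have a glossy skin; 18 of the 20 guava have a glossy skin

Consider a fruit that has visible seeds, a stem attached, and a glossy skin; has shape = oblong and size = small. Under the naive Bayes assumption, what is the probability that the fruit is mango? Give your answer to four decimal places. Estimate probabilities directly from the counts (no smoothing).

0.2457

mango: (8/92) × (4/8) × (4/8) × (7/8) × (2/8) × (6/8) ≈ 0.00356658
papaya: (64/92) × (46/64) × (19/64) × (46/64) × (51/64) × (8/64) = 0.010627269744873046875
guava: (20/92) × (11/20) × (4/20) × (3/20) × (2/20) × (18/20) ≈ 0.000322826
P(mango | x) = 0.00356658 / 0.014516675744873046875 ≈ 0.2457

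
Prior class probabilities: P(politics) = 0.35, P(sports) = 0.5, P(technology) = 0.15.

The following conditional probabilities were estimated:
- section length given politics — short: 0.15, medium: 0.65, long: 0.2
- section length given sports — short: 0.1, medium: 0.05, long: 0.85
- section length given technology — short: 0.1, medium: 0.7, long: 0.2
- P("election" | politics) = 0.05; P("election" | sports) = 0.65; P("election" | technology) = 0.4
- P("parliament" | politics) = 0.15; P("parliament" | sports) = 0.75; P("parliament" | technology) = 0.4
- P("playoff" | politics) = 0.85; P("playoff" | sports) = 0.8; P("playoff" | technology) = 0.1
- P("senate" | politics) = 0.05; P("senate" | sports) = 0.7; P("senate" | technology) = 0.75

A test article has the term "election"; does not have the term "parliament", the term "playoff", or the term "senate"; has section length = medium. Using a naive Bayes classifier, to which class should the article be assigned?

technology

politics: 0.35 × 0.65 × 0.05 × (1−0.15) × (1−0.85) × (1−0.05) = 0.001377796875
sports: 0.5 × 0.05 × 0.65 × (1−0.75) × (1−0.8) × (1−0.7) = 0.00024375
technology: 0.15 × 0.7 × 0.4 × (1−0.4) × (1−0.1) × (1−0.75) = 0.00567
Highest score → technology.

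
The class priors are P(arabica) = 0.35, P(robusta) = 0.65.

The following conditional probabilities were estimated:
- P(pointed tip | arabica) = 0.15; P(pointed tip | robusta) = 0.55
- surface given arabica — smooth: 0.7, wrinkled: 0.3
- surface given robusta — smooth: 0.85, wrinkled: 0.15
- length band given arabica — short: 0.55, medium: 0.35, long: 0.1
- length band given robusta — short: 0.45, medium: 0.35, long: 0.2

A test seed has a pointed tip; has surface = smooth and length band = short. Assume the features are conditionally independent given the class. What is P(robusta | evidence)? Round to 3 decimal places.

0.871

arabica: 0.35 × 0.15 × 0.7 × 0.55 = 0.0202125
robusta: 0.65 × 0.55 × 0.85 × 0.45 = 0.13674375
P(robusta | x) = 0.13674375 / 0.15695625 ≈ 0.871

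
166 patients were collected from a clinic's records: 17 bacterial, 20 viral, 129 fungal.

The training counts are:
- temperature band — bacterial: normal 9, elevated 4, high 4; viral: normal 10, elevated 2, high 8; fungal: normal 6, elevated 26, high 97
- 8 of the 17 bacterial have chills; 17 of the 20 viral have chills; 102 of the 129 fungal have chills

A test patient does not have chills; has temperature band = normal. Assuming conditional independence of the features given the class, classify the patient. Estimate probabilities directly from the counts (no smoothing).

bacterial

bacterial: (17/166) × (9/17) × (9/17) ≈ 0.028703
viral: (20/166) × (10/20) × (3/20) ≈ 0.00903614
fungal: (129/166) × (6/129) × (27/129) ≈ 0.00756514
Highest score → bacterial.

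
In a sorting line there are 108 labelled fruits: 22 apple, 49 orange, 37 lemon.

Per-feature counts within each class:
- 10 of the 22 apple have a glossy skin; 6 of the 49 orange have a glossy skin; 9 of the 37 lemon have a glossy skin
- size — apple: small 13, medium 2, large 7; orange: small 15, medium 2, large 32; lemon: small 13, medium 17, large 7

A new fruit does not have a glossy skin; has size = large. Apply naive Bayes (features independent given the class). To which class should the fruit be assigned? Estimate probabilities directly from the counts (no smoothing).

orange

apple: (22/108) × (12/22) × (7/22) ≈ 0.0353535
orange: (49/108) × (43/49) × (32/49) ≈ 0.260015
lemon: (37/108) × (28/37) × (7/37) ≈ 0.049049
Highest score → orange.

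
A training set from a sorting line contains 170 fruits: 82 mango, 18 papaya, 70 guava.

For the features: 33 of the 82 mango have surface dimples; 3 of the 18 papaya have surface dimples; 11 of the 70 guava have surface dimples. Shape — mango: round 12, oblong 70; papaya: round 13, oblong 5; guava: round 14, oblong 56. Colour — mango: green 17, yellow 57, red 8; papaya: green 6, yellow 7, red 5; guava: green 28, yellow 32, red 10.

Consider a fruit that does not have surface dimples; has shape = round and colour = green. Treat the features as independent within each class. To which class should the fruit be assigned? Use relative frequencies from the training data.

guava

mango: (82/170) × (49/82) × (12/82) × (17/82) ≈ 0.00874479
papaya: (18/170) × (15/18) × (13/18) × (6/18) ≈ 0.0212418
guava: (70/170) × (59/70) × (14/70) × (28/70) ≈ 0.0277647
Highest score → guava.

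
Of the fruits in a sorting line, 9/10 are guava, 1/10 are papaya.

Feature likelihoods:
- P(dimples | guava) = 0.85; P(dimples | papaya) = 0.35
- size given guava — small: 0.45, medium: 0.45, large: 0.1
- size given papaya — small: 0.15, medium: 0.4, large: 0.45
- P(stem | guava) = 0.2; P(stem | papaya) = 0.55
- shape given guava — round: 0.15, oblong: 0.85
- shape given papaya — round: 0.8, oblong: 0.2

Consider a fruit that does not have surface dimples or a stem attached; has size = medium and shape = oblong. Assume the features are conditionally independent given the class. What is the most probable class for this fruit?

guava: 0.9 × (1−0.85) × 0.45 × (1−0.2) × 0.85 = 0.04131
papaya: 0.1 × (1−0.35) × 0.4 × (1−0.55) × 0.2 = 0.00234
Highest score → guava.

guava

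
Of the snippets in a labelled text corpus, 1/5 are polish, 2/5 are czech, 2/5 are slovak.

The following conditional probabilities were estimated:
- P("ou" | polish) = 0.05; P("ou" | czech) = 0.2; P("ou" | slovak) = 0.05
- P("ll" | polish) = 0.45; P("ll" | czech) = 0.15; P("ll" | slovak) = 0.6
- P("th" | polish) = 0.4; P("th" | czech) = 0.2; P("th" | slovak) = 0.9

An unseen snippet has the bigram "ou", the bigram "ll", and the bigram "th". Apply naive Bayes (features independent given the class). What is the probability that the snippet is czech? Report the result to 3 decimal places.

0.160

polish: 0.2 × 0.05 × 0.45 × 0.4 = 0.0018
czech: 0.4 × 0.2 × 0.15 × 0.2 = 0.0024
slovak: 0.4 × 0.05 × 0.6 × 0.9 = 0.0108
P(czech | x) = 0.0024 / 0.015 ≈ 0.160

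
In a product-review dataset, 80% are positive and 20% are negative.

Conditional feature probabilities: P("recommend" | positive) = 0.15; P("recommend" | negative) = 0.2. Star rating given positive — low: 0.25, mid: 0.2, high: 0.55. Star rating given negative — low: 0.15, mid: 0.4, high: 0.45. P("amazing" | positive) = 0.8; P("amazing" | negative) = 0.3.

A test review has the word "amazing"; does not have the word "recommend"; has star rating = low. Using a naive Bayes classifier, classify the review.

positive

positive: 0.8 × (1−0.15) × 0.25 × 0.8 = 0.136
negative: 0.2 × (1−0.2) × 0.15 × 0.3 = 0.0072
Highest score → positive.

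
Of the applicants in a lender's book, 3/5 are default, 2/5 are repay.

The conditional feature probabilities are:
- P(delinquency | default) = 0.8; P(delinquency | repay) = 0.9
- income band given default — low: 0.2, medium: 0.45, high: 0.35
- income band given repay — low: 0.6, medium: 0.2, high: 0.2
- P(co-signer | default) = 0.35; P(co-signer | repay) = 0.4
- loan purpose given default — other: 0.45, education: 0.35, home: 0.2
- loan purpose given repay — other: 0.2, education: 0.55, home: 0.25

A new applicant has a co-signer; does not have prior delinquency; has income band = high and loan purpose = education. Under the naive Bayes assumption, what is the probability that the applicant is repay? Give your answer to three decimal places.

0.255

default: 0.6 × (1−0.8) × 0.35 × 0.35 × 0.35 = 0.005145
repay: 0.4 × (1−0.9) × 0.2 × 0.4 × 0.55 = 0.00176
P(repay | x) = 0.00176 / 0.006905 ≈ 0.255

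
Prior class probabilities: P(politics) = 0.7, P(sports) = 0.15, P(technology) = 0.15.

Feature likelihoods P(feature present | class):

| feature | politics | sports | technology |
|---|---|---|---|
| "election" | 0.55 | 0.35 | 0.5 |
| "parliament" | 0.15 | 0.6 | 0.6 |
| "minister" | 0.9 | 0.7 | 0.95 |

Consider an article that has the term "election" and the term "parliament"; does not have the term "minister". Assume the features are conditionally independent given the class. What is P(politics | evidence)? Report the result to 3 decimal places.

politics: 0.7 × 0.55 × 0.15 × (1−0.9) = 0.005775
sports: 0.15 × 0.35 × 0.6 × (1−0.7) = 0.00945
technology: 0.15 × 0.5 × 0.6 × (1−0.95) = 0.00225
P(politics | x) = 0.005775 / 0.017475 ≈ 0.330

0.330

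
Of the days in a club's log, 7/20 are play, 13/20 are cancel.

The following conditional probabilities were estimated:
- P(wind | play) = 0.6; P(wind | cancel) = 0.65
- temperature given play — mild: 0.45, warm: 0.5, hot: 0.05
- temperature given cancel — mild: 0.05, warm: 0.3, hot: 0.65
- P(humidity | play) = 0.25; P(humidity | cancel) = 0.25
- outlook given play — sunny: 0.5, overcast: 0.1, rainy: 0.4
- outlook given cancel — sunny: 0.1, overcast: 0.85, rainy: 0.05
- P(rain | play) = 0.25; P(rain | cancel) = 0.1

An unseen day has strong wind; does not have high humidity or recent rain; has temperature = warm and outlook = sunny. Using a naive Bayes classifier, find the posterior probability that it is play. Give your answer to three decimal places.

0.775

play: 0.35 × 0.6 × 0.5 × (1−0.25) × 0.5 × (1−0.25) = 0.02953125
cancel: 0.65 × 0.65 × 0.3 × (1−0.25) × 0.1 × (1−0.1) = 0.008555625
P(play | x) = 0.02953125 / 0.038086875 ≈ 0.775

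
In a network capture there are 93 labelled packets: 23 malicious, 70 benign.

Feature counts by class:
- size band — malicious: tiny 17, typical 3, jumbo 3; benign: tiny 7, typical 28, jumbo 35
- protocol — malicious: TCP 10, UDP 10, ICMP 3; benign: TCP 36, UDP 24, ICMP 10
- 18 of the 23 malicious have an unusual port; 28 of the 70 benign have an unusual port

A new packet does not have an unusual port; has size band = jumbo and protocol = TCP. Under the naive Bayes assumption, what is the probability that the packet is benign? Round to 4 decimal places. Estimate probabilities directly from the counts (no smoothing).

malicious: (23/93) × (3/23) × (10/23) × (5/23) ≈ 0.00304897
benign: (70/93) × (35/70) × (36/70) × (42/70) ≈ 0.116129
P(benign | x) = 0.116129 / 0.11917797 ≈ 0.9744

0.9744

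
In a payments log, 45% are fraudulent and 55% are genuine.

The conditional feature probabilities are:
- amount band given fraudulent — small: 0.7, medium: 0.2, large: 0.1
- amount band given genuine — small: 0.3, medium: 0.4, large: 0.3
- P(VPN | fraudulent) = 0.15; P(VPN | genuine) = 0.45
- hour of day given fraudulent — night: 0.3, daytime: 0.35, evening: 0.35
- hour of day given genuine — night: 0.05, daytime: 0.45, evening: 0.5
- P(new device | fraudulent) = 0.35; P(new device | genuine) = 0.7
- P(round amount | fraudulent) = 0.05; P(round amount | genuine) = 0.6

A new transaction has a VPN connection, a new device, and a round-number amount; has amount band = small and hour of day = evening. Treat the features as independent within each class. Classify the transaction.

genuine

fraudulent: 0.45 × 0.7 × 0.15 × 0.35 × 0.35 × 0.05 = 0.00028940625
genuine: 0.55 × 0.3 × 0.45 × 0.5 × 0.7 × 0.6 = 0.0155925
Highest score → genuine.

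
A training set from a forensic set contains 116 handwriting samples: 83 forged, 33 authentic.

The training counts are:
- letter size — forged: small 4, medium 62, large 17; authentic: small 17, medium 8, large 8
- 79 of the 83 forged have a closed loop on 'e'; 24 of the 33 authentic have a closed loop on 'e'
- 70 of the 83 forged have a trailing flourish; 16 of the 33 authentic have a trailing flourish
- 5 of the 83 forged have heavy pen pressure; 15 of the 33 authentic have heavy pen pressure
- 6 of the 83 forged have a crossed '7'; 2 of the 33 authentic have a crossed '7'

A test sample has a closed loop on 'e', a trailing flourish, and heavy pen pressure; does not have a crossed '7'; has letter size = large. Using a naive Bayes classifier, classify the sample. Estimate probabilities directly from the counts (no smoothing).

forged: (83/116) × (17/83) × (79/83) × (70/83) × (5/83) × (77/83) ≈ 0.00657453
authentic: (33/116) × (8/33) × (24/33) × (16/33) × (15/33) × (31/33) ≈ 0.0103839
Highest score → authentic.

authentic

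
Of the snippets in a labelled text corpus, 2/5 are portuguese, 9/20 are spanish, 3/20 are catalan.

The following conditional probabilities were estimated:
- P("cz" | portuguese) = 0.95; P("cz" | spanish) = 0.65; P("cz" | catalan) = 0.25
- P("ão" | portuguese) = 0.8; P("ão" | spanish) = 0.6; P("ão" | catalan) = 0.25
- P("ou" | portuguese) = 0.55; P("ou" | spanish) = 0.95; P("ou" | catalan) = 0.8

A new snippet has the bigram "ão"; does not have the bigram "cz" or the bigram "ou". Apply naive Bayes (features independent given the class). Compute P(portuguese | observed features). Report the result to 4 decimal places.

portuguese: 0.4 × (1−0.95) × 0.8 × (1−0.55) = 0.0072
spanish: 0.45 × (1−0.65) × 0.6 × (1−0.95) = 0.004725
catalan: 0.15 × (1−0.25) × 0.25 × (1−0.8) = 0.005625
P(portuguese | x) = 0.0072 / 0.01755 ≈ 0.4103

0.4103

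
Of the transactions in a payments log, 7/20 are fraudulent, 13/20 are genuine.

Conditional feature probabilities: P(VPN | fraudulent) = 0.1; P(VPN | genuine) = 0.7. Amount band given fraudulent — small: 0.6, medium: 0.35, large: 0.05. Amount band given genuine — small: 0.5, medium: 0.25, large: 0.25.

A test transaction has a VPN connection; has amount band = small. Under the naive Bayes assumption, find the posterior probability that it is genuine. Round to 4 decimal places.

0.9155

fraudulent: 0.35 × 0.1 × 0.6 = 0.021
genuine: 0.65 × 0.7 × 0.5 = 0.2275
P(genuine | x) = 0.2275 / 0.2485 ≈ 0.9155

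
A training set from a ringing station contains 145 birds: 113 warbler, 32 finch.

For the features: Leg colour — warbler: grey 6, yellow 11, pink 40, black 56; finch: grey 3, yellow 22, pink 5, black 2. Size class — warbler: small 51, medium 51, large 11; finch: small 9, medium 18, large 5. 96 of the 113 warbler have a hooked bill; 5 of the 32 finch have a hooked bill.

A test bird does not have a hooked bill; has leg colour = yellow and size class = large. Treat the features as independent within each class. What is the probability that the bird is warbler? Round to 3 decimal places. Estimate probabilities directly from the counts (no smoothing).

warbler: (113/145) × (11/113) × (11/113) × (17/113) ≈ 0.00111099
finch: (32/145) × (22/32) × (5/32) × (27/32) ≈ 0.0200027
P(warbler | x) = 0.00111099 / 0.02111369 ≈ 0.053

0.053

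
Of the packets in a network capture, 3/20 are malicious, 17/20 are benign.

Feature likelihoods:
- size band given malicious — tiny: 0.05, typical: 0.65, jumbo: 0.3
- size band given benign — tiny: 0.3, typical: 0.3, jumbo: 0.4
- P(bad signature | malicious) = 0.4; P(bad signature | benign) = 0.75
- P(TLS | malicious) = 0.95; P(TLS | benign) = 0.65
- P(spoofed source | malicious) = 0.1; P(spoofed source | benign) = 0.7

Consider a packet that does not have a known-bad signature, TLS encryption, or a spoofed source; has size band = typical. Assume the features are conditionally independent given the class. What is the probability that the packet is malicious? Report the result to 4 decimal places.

0.2823

malicious: 0.15 × 0.65 × (1−0.4) × (1−0.95) × (1−0.1) = 0.0026325
benign: 0.85 × 0.3 × (1−0.75) × (1−0.65) × (1−0.7) = 0.00669375
P(malicious | x) = 0.0026325 / 0.00932625 ≈ 0.2823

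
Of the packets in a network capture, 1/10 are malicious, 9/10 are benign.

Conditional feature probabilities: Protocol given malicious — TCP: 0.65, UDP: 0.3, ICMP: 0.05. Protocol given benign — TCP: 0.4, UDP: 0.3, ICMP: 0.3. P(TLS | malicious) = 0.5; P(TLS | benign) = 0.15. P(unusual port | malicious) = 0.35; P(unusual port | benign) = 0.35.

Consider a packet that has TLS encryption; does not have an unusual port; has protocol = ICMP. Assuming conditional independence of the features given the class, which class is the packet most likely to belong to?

malicious: 0.1 × 0.05 × 0.5 × (1−0.35) = 0.001625
benign: 0.9 × 0.3 × 0.15 × (1−0.35) = 0.026325
Highest score → benign.

benign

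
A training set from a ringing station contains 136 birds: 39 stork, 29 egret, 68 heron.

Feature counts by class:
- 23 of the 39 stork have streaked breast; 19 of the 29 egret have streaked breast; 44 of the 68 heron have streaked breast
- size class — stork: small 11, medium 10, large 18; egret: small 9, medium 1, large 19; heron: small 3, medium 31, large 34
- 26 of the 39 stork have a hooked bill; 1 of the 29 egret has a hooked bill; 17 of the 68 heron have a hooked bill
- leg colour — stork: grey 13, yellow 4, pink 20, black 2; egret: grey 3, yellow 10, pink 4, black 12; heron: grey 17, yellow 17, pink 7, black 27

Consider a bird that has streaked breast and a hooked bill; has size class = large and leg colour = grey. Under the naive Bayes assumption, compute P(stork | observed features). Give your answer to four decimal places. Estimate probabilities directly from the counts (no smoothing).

stork: (39/136) × (23/39) × (18/39) × (26/39) × (13/39) ≈ 0.0173454
egret: (29/136) × (19/29) × (19/29) × (1/29) × (3/29) ≈ 0.000326509
heron: (68/136) × (44/68) × (34/68) × (17/68) × (17/68) ≈ 0.0101103
P(stork | x) = 0.0173454 / 0.027782209 ≈ 0.6243

0.6243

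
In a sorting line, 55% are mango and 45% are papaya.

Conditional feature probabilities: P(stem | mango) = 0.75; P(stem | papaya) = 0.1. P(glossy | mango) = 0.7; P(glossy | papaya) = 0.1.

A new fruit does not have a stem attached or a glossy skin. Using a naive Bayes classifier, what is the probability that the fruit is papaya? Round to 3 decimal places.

0.898

mango: 0.55 × (1−0.75) × (1−0.7) = 0.04125
papaya: 0.45 × (1−0.1) × (1−0.1) = 0.3645
P(papaya | x) = 0.3645 / 0.40575 ≈ 0.898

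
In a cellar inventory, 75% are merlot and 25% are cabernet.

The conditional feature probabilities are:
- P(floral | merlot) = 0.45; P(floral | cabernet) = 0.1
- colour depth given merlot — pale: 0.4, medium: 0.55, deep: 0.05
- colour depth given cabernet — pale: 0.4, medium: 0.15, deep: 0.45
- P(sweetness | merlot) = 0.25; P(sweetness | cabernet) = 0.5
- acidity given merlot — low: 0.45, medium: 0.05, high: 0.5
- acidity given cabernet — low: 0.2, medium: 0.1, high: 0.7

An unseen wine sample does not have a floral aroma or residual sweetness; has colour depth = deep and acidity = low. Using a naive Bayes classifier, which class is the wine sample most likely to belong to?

merlot: 0.75 × (1−0.45) × 0.05 × (1−0.25) × 0.45 = 0.0069609375
cabernet: 0.25 × (1−0.1) × 0.45 × (1−0.5) × 0.2 = 0.010125
Highest score → cabernet.

cabernet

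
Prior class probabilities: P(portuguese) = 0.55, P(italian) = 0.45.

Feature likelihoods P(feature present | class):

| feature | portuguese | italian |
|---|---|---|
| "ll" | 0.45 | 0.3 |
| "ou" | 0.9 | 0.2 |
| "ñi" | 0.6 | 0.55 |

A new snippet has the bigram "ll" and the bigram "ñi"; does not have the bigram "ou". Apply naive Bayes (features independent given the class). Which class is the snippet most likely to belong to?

portuguese: 0.55 × 0.45 × (1−0.9) × 0.6 = 0.01485
italian: 0.45 × 0.3 × (1−0.2) × 0.55 = 0.0594
Highest score → italian.

italian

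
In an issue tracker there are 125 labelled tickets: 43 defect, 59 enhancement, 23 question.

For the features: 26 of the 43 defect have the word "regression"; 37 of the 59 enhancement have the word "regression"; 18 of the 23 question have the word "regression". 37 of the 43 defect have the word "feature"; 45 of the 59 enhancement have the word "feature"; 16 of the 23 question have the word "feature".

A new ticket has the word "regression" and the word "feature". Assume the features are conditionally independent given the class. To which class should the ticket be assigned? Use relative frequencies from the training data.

enhancement

defect: (43/125) × (26/43) × (37/43) ≈ 0.178977
enhancement: (59/125) × (37/59) × (45/59) ≈ 0.225763
question: (23/125) × (18/23) × (16/23) ≈ 0.100174
Highest score → enhancement.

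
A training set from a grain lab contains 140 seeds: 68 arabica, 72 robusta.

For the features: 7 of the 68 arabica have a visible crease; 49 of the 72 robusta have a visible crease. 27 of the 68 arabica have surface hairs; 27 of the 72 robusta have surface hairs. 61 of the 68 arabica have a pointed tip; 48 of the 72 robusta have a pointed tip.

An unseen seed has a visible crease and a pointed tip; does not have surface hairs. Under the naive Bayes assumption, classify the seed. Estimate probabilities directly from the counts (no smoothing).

robusta

arabica: (68/140) × (7/68) × (41/68) × (61/68) ≈ 0.0270437
robusta: (72/140) × (49/72) × (45/72) × (48/72) ≈ 0.145833
Highest score → robusta.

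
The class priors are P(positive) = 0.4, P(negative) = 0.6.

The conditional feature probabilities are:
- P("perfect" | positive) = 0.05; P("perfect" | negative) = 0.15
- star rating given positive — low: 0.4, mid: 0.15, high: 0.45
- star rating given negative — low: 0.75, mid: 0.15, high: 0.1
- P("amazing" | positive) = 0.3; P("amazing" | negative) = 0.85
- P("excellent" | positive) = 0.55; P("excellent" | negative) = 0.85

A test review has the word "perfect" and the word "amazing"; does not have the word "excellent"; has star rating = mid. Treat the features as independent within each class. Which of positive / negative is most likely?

negative

positive: 0.4 × 0.05 × 0.15 × 0.3 × (1−0.55) = 0.000405
negative: 0.6 × 0.15 × 0.15 × 0.85 × (1−0.85) = 0.00172125
Highest score → negative.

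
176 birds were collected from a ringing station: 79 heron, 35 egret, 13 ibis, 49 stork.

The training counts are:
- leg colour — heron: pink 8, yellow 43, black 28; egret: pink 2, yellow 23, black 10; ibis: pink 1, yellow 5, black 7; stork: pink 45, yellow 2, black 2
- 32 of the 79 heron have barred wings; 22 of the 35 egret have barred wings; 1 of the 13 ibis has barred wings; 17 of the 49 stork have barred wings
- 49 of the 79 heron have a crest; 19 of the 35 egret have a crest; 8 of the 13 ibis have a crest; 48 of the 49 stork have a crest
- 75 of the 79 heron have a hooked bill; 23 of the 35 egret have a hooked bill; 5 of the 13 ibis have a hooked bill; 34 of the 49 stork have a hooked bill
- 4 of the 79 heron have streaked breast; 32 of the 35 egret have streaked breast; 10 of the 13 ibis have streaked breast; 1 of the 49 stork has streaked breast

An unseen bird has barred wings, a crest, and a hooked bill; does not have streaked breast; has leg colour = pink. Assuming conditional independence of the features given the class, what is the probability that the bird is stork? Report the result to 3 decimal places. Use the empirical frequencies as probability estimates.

0.849

heron: (79/176) × (8/79) × (32/79) × (49/79) × (75/79) × (75/79) ≈ 0.0102929
egret: (35/176) × (2/35) × (22/35) × (19/35) × (23/35) × (3/35) ≈ 0.000218409
ibis: (13/176) × (1/13) × (1/13) × (8/13) × (5/13) × (3/13) ≈ 0.0000238723
stork: (49/176) × (45/49) × (17/49) × (48/49) × (34/49) × (48/49) ≈ 0.0590644
P(stork | x) = 0.0590644 / 0.0695995813 ≈ 0.849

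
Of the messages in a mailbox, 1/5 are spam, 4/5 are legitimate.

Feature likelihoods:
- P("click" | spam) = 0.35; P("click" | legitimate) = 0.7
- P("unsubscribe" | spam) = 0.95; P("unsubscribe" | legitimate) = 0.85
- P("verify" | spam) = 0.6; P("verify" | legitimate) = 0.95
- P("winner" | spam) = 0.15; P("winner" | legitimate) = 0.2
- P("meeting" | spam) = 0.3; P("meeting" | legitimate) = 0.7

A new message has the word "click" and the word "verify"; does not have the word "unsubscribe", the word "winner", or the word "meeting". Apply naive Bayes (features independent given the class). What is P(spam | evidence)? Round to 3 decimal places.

0.061

spam: 0.2 × 0.35 × (1−0.95) × 0.6 × (1−0.15) × (1−0.3) = 0.0012495
legitimate: 0.8 × 0.7 × (1−0.85) × 0.95 × (1−0.2) × (1−0.7) = 0.019152
P(spam | x) = 0.0012495 / 0.0204015 ≈ 0.061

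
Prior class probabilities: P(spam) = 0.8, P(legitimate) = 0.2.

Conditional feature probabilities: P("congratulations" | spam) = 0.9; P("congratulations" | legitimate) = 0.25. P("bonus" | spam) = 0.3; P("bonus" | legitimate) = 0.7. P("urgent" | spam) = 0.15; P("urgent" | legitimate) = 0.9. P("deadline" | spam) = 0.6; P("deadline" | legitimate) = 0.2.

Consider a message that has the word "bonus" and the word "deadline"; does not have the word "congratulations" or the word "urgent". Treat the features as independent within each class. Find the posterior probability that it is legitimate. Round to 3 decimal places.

0.146

spam: 0.8 × (1−0.9) × 0.3 × (1−0.15) × 0.6 = 0.01224
legitimate: 0.2 × (1−0.25) × 0.7 × (1−0.9) × 0.2 = 0.0021
P(legitimate | x) = 0.0021 / 0.01434 ≈ 0.146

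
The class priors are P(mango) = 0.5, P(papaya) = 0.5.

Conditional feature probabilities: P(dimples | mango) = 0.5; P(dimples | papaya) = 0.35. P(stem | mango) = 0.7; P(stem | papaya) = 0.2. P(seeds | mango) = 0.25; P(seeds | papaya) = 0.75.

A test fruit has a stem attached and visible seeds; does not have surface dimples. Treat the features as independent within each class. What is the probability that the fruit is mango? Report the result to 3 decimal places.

mango: 0.5 × (1−0.5) × 0.7 × 0.25 = 0.04375
papaya: 0.5 × (1−0.35) × 0.2 × 0.75 = 0.04875
P(mango | x) = 0.04375 / 0.0925 ≈ 0.473

0.473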